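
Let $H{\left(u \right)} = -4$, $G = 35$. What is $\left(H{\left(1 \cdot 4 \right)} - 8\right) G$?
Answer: $-420$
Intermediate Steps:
$\left(H{\left(1 \cdot 4 \right)} - 8\right) G = \left(-4 - 8\right) 35 = \left(-12\right) 35 = -420$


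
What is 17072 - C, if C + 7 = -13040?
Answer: 30119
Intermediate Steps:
C = -13047 (C = -7 - 13040 = -13047)
17072 - C = 17072 - 1*(-13047) = 17072 + 13047 = 30119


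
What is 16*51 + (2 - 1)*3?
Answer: 819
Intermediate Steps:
16*51 + (2 - 1)*3 = 816 + 1*3 = 816 + 3 = 819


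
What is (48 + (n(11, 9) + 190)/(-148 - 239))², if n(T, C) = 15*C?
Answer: 333099001/149769 ≈ 2224.1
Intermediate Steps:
(48 + (n(11, 9) + 190)/(-148 - 239))² = (48 + (15*9 + 190)/(-148 - 239))² = (48 + (135 + 190)/(-387))² = (48 + 325*(-1/387))² = (48 - 325/387)² = (18251/387)² = 333099001/149769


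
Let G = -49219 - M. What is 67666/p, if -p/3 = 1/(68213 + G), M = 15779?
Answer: -217546190/3 ≈ -7.2515e+7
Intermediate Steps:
G = -64998 (G = -49219 - 1*15779 = -49219 - 15779 = -64998)
p = -3/3215 (p = -3/(68213 - 64998) = -3/3215 ≈ -0.00093313)
67666/p = 67666/(-3/3215) = 67666*(-3215/3) = -217546190/3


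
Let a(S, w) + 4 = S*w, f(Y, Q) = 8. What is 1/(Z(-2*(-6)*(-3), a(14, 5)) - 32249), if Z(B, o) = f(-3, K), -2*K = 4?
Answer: -1/32241 ≈ -3.1016e-5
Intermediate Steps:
K = -2 (K = -1/2*4 = -2)
a(S, w) = -4 + S*w
Z(B, o) = 8
1/(Z(-2*(-6)*(-3), a(14, 5)) - 32249) = 1/(8 - 32249) = 1/(-32241) = -1/32241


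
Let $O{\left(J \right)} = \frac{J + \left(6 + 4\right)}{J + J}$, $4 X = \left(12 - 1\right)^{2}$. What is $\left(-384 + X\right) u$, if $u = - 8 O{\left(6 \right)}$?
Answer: $\frac{11320}{3} \approx 3773.3$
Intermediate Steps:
$X = \frac{121}{4}$ ($X = \frac{\left(12 - 1\right)^{2}}{4} = \frac{11^{2}}{4} = \frac{1}{4} \cdot 121 = \frac{121}{4} \approx 30.25$)
$O{\left(J \right)} = \frac{10 + J}{2 J}$ ($O{\left(J \right)} = \frac{J + 10}{2 J} = \left(10 + J\right) \frac{1}{2 J} = \frac{10 + J}{2 J}$)
$u = - \frac{32}{3}$ ($u = - 8 \frac{10 + 6}{2 \cdot 6} = - 8 \cdot \frac{1}{2} \cdot \frac{1}{6} \cdot 16 = \left(-8\right) \frac{4}{3} = - \frac{32}{3} \approx -10.667$)
$\left(-384 + X\right) u = \left(-384 + \frac{121}{4}\right) \left(- \frac{32}{3}\right) = \left(- \frac{1415}{4}\right) \left(- \frac{32}{3}\right) = \frac{11320}{3}$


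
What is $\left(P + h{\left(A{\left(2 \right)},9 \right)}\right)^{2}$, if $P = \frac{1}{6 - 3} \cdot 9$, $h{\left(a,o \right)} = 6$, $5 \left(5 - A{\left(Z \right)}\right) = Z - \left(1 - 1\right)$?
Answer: $81$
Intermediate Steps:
$A{\left(Z \right)} = 5 - \frac{Z}{5}$ ($A{\left(Z \right)} = 5 - \frac{Z - \left(1 - 1\right)}{5} = 5 - \frac{Z - 0}{5} = 5 - \frac{Z + 0}{5} = 5 - \frac{Z}{5}$)
$P = 3$ ($P = \frac{1}{3} \cdot 9 = 3$)
$\left(P + h{\left(A{\left(2 \right)},9 \right)}\right)^{2} = \left(3 + 6\right)^{2} = 9^{2} = 81$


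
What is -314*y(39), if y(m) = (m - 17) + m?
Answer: -19154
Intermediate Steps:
y(m) = -17 + 2*m (y(m) = (-17 + m) + m = -17 + 2*m)
-314*y(39) = -314*(-17 + 2*39) = -314*(-17 + 78) = -314*61 = -19154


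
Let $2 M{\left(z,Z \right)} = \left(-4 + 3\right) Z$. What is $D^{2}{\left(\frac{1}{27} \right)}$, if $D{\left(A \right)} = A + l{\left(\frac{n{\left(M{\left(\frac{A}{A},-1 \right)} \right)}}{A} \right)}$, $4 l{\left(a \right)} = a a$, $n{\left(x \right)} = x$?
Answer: $\frac{388050601}{186624} \approx 2079.3$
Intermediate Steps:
$M{\left(z,Z \right)} = - \frac{Z}{2}$ ($M{\left(z,Z \right)} = \frac{\left(-4 + 3\right) Z}{2} = \frac{\left(-1\right) Z}{2} = - \frac{Z}{2}$)
$l{\left(a \right)} = \frac{a^{2}}{4}$ ($l{\left(a \right)} = \frac{a a}{4} = \frac{a^{2}}{4}$)
$D{\left(A \right)} = A + \frac{1}{16 A^{2}}$ ($D{\left(A \right)} = A + \frac{\left(\frac{\left(- \frac{1}{2}\right) \left(-1\right)}{A}\right)^{2}}{4} = A + \frac{\left(\frac{1}{2 A}\right)^{2}}{4} = A + \frac{\frac{1}{4} \frac{1}{A^{2}}}{4} = A + \frac{1}{16 A^{2}}$)
$D^{2}{\left(\frac{1}{27} \right)} = \left(\frac{1}{27} + \frac{1}{16 \cdot \frac{1}{729}}\right)^{2} = \left(\frac{1}{27} + \frac{\frac{1}{(\frac{1}{27})^{2}}}{16}\right)^{2} = \left(\frac{1}{27} + \frac{1}{16} \cdot 729\right)^{2} = \left(\frac{1}{27} + \frac{729}{16}\right)^{2} = \left(\frac{19699}{432}\right)^{2} = \frac{388050601}{186624}$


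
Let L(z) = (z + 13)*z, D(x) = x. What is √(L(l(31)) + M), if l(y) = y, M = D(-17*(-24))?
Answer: 2*√443 ≈ 42.095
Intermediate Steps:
M = 408 (M = -17*(-24) = 408)
L(z) = z*(13 + z) (L(z) = (13 + z)*z = z*(13 + z))
√(L(l(31)) + M) = √(31*(13 + 31) + 408) = √(31*44 + 408) = √(1364 + 408) = √1772 = 2*√443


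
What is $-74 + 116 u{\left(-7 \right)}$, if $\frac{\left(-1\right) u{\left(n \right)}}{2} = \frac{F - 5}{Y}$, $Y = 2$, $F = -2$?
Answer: $738$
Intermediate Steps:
$u{\left(n \right)} = 7$ ($u{\left(n \right)} = - 2 \frac{-2 - 5}{2} = - 2 \left(-2 - 5\right) \frac{1}{2} = - 2 \left(\left(-7\right) \frac{1}{2}\right) = \left(-2\right) \left(- \frac{7}{2}\right) = 7$)
$-74 + 116 u{\left(-7 \right)} = -74 + 116 \cdot 7 = -74 + 812 = 738$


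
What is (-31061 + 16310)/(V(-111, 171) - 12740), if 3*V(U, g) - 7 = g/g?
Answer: 44253/38212 ≈ 1.1581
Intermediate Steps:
V(U, g) = 8/3 (V(U, g) = 7/3 + (g/g)/3 = 7/3 + (⅓)*1 = 7/3 + ⅓ = 8/3)
(-31061 + 16310)/(V(-111, 171) - 12740) = (-31061 + 16310)/(8/3 - 12740) = -14751/(-38212/3) = -14751*(-3/38212) = 44253/38212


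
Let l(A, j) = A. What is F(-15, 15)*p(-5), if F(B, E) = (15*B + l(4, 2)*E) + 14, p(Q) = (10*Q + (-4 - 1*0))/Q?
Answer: -8154/5 ≈ -1630.8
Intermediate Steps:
p(Q) = (-4 + 10*Q)/Q (p(Q) = (10*Q + (-4 + 0))/Q = (10*Q - 4)/Q = (-4 + 10*Q)/Q)
F(B, E) = 14 + 4*E + 15*B (F(B, E) = (15*B + 4*E) + 14 = (4*E + 15*B) + 14 = 14 + 4*E + 15*B)
F(-15, 15)*p(-5) = (14 + 4*15 + 15*(-15))*(10 - 4/(-5)) = (14 + 60 - 225)*(10 - 4*(-⅕)) = -151*(10 + ⅘) = -151*54/5 = -8154/5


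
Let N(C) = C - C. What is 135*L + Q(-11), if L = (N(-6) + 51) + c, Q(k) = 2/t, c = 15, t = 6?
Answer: 26731/3 ≈ 8910.3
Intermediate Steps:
N(C) = 0
Q(k) = ⅓ (Q(k) = 2/6 = 2*(⅙) = ⅓)
L = 66 (L = (0 + 51) + 15 = 51 + 15 = 66)
135*L + Q(-11) = 135*66 + ⅓ = 8910 + ⅓ = 26731/3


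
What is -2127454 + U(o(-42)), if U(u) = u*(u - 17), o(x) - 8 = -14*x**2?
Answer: 607789586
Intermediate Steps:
o(x) = 8 - 14*x**2
U(u) = u*(-17 + u)
-2127454 + U(o(-42)) = -2127454 + (8 - 14*(-42)**2)*(-17 + (8 - 14*(-42)**2)) = -2127454 + (8 - 14*1764)*(-17 + (8 - 14*1764)) = -2127454 + (8 - 24696)*(-17 + (8 - 24696)) = -2127454 - 24688*(-17 - 24688) = -2127454 - 24688*(-24705) = -2127454 + 609917040 = 607789586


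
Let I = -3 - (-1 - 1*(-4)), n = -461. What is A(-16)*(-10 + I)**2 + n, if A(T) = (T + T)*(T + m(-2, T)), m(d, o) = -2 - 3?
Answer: 171571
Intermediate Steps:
m(d, o) = -5
I = -6 (I = -3 - (-1 + 4) = -3 - 1*3 = -3 - 3 = -6)
A(T) = 2*T*(-5 + T) (A(T) = (T + T)*(T - 5) = (2*T)*(-5 + T) = 2*T*(-5 + T))
A(-16)*(-10 + I)**2 + n = (2*(-16)*(-5 - 16))*(-10 - 6)**2 - 461 = (2*(-16)*(-21))*(-16)**2 - 461 = 672*256 - 461 = 172032 - 461 = 171571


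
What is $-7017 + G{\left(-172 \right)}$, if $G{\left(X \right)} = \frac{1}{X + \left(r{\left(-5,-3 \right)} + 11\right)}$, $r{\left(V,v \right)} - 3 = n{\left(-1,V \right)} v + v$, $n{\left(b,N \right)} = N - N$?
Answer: $- \frac{1129738}{161} \approx -7017.0$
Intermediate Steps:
$n{\left(b,N \right)} = 0$
$r{\left(V,v \right)} = 3 + v$ ($r{\left(V,v \right)} = 3 + \left(0 v + v\right) = 3 + \left(0 + v\right) = 3 + v$)
$G{\left(X \right)} = \frac{1}{11 + X}$ ($G{\left(X \right)} = \frac{1}{X + \left(\left(3 - 3\right) + 11\right)} = \frac{1}{X + \left(0 + 11\right)} = \frac{1}{X + 11} = \frac{1}{11 + X}$)
$-7017 + G{\left(-172 \right)} = -7017 + \frac{1}{11 - 172} = -7017 + \frac{1}{-161} = -7017 - \frac{1}{161} = - \frac{1129738}{161}$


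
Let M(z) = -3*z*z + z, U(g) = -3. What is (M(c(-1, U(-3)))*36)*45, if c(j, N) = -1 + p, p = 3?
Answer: -16200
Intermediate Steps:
c(j, N) = 2 (c(j, N) = -1 + 3 = 2)
M(z) = z - 3*z² (M(z) = -3*z² + z = z - 3*z²)
(M(c(-1, U(-3)))*36)*45 = ((2*(1 - 3*2))*36)*45 = ((2*(1 - 6))*36)*45 = ((2*(-5))*36)*45 = -10*36*45 = -360*45 = -16200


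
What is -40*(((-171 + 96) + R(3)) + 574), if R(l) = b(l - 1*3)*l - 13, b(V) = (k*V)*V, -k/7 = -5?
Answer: -19440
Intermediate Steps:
k = 35 (k = -7*(-5) = 35)
b(V) = 35*V² (b(V) = (35*V)*V = 35*V²)
R(l) = -13 + 35*l*(-3 + l)² (R(l) = (35*(l - 1*3)²)*l - 13 = (35*(l - 3)²)*l - 13 = (35*(-3 + l)²)*l - 13 = 35*l*(-3 + l)² - 13 = -13 + 35*l*(-3 + l)²)
-40*(((-171 + 96) + R(3)) + 574) = -40*(((-171 + 96) + (-13 + 35*3*(-3 + 3)²)) + 574) = -40*((-75 + (-13 + 35*3*0²)) + 574) = -40*((-75 + (-13 + 35*3*0)) + 574) = -40*((-75 + (-13 + 0)) + 574) = -40*((-75 - 13) + 574) = -40*(-88 + 574) = -40*486 = -19440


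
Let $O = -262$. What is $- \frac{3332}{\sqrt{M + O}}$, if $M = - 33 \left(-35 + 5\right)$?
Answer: $- \frac{119 \sqrt{182}}{13} \approx -123.49$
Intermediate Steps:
$M = 990$ ($M = \left(-33\right) \left(-30\right) = 990$)
$- \frac{3332}{\sqrt{M + O}} = - \frac{3332}{\sqrt{990 - 262}} = - \frac{3332}{\sqrt{728}} = - \frac{3332}{2 \sqrt{182}} = - 3332 \frac{\sqrt{182}}{364} = - \frac{119 \sqrt{182}}{13}$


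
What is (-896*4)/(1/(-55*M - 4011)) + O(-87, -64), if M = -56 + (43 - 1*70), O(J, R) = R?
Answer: -1985600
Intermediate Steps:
M = -83 (M = -56 + (43 - 70) = -56 - 27 = -83)
(-896*4)/(1/(-55*M - 4011)) + O(-87, -64) = (-896*4)/(1/(-55*(-83) - 4011)) - 64 = -3584/(1/(4565 - 4011)) - 64 = -3584/(1/554) - 64 = -3584/1/554 - 64 = -3584*554 - 64 = -1985536 - 64 = -1985600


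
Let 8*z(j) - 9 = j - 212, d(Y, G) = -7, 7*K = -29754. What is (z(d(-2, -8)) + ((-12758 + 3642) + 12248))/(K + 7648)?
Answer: 86961/95128 ≈ 0.91415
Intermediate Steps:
K = -29754/7 (K = (1/7)*(-29754) = -29754/7 ≈ -4250.6)
z(j) = -203/8 + j/8 (z(j) = 9/8 + (j - 212)/8 = 9/8 + (-212 + j)/8 = 9/8 + (-53/2 + j/8) = -203/8 + j/8)
(z(d(-2, -8)) + ((-12758 + 3642) + 12248))/(K + 7648) = ((-203/8 + (1/8)*(-7)) + ((-12758 + 3642) + 12248))/(-29754/7 + 7648) = ((-203/8 - 7/8) + (-9116 + 12248))/(23782/7) = (-105/4 + 3132)*(7/23782) = (12423/4)*(7/23782) = 86961/95128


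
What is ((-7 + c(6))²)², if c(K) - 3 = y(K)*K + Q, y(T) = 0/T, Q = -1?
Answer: 625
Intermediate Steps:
y(T) = 0
c(K) = 2 (c(K) = 3 + (0*K - 1) = 3 + (0 - 1) = 3 - 1 = 2)
((-7 + c(6))²)² = ((-7 + 2)²)² = ((-5)²)² = 25² = 625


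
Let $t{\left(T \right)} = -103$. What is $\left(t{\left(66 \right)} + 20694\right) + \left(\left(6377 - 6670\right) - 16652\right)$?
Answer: $3646$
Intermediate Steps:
$\left(t{\left(66 \right)} + 20694\right) + \left(\left(6377 - 6670\right) - 16652\right) = \left(-103 + 20694\right) + \left(\left(6377 - 6670\right) - 16652\right) = 20591 + \left(\left(6377 - 6670\right) - 16652\right) = 20591 - 16945 = 3646$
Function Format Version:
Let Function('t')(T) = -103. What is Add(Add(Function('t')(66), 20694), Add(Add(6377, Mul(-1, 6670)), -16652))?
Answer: 3646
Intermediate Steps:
Add(Add(Function('t')(66), 20694), Add(Add(6377, Mul(-1, 6670)), -16652)) = Add(Add(-103, 20694), Add(Add(6377, Mul(-1, 6670)), -16652)) = Add(20591, Add(Add(6377, -6670), -16652)) = Add(20591, Add(-293, -16652)) = Add(20591, -16945) = 3646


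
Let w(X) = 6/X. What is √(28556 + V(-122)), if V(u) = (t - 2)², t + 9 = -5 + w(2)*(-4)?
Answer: 6*√815 ≈ 171.29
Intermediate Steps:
t = -26 (t = -9 + (-5 + (6/2)*(-4)) = -9 + (-5 + (6*(½))*(-4)) = -9 + (-5 + 3*(-4)) = -9 + (-5 - 12) = -9 - 17 = -26)
V(u) = 784 (V(u) = (-26 - 2)² = (-28)² = 784)
√(28556 + V(-122)) = √(28556 + 784) = √29340 = 6*√815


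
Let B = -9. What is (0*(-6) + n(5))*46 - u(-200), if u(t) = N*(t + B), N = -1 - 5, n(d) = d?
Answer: -1024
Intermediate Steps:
N = -6
u(t) = 54 - 6*t (u(t) = -6*(t - 9) = -6*(-9 + t) = 54 - 6*t)
(0*(-6) + n(5))*46 - u(-200) = (0*(-6) + 5)*46 - (54 - 6*(-200)) = (0 + 5)*46 - (54 + 1200) = 5*46 - 1*1254 = 230 - 1254 = -1024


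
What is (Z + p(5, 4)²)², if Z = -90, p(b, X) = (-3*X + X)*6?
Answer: 4901796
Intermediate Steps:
p(b, X) = -12*X (p(b, X) = -2*X*6 = -12*X)
(Z + p(5, 4)²)² = (-90 + (-12*4)²)² = (-90 + (-48)²)² = (-90 + 2304)² = 2214² = 4901796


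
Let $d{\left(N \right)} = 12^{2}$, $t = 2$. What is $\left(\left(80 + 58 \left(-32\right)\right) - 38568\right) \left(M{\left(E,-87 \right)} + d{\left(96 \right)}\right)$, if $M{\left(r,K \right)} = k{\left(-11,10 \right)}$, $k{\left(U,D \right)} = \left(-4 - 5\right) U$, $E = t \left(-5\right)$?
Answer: $-9803592$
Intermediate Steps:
$E = -10$ ($E = 2 \left(-5\right) = -10$)
$k{\left(U,D \right)} = - 9 U$
$M{\left(r,K \right)} = 99$ ($M{\left(r,K \right)} = \left(-9\right) \left(-11\right) = 99$)
$d{\left(N \right)} = 144$
$\left(\left(80 + 58 \left(-32\right)\right) - 38568\right) \left(M{\left(E,-87 \right)} + d{\left(96 \right)}\right) = \left(\left(80 + 58 \left(-32\right)\right) - 38568\right) \left(99 + 144\right) = \left(\left(80 - 1856\right) - 38568\right) 243 = \left(-1776 - 38568\right) 243 = \left(-40344\right) 243 = -9803592$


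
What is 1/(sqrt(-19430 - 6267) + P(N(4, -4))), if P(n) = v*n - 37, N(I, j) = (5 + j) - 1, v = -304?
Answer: -37/27066 - I*sqrt(25697)/27066 ≈ -0.001367 - 0.0059227*I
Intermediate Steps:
N(I, j) = 4 + j
P(n) = -37 - 304*n (P(n) = -304*n - 37 = -37 - 304*n)
1/(sqrt(-19430 - 6267) + P(N(4, -4))) = 1/(sqrt(-19430 - 6267) + (-37 - 304*(4 - 4))) = 1/(sqrt(-25697) + (-37 - 304*0)) = 1/(I*sqrt(25697) + (-37 + 0)) = 1/(I*sqrt(25697) - 37) = 1/(-37 + I*sqrt(25697))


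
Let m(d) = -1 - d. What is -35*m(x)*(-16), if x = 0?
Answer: -560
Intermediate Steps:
-35*m(x)*(-16) = -35*(-1 - 1*0)*(-16) = -35*(-1 + 0)*(-16) = -35*(-1)*(-16) = 35*(-16) = -560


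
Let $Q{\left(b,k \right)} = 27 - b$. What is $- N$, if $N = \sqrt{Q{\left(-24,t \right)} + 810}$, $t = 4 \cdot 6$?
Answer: $- \sqrt{861} \approx -29.343$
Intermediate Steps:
$t = 24$
$N = \sqrt{861}$ ($N = \sqrt{\left(27 - -24\right) + 810} = \sqrt{\left(27 + 24\right) + 810} = \sqrt{51 + 810} = \sqrt{861} \approx 29.343$)
$- N = - \sqrt{861}$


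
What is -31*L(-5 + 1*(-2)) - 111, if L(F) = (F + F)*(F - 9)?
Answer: -7055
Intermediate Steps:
L(F) = 2*F*(-9 + F) (L(F) = (2*F)*(-9 + F) = 2*F*(-9 + F))
-31*L(-5 + 1*(-2)) - 111 = -62*(-5 + 1*(-2))*(-9 + (-5 + 1*(-2))) - 111 = -62*(-5 - 2)*(-9 + (-5 - 2)) - 111 = -62*(-7)*(-9 - 7) - 111 = -62*(-7)*(-16) - 111 = -31*224 - 111 = -6944 - 111 = -7055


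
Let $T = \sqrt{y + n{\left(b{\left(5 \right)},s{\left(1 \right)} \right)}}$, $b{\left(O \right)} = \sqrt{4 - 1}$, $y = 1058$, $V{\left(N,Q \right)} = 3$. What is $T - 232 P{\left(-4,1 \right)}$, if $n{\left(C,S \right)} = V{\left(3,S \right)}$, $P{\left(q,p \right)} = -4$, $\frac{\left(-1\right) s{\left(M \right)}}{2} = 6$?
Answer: $928 + \sqrt{1061} \approx 960.57$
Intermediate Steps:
$s{\left(M \right)} = -12$ ($s{\left(M \right)} = \left(-2\right) 6 = -12$)
$b{\left(O \right)} = \sqrt{3}$
$n{\left(C,S \right)} = 3$
$T = \sqrt{1061}$ ($T = \sqrt{1058 + 3} = \sqrt{1061} \approx 32.573$)
$T - 232 P{\left(-4,1 \right)} = \sqrt{1061} - 232 \left(-4\right) = \sqrt{1061} - -928 = \sqrt{1061} + 928 = 928 + \sqrt{1061}$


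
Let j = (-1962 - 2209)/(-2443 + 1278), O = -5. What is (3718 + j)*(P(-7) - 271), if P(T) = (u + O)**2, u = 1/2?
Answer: -4348647923/4660 ≈ -9.3319e+5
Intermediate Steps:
u = 1/2 ≈ 0.50000
P(T) = 81/4 (P(T) = (1/2 - 5)**2 = (-9/2)**2 = 81/4)
j = 4171/1165 (j = -4171/(-1165) = -4171*(-1/1165) = 4171/1165 ≈ 3.5803)
(3718 + j)*(P(-7) - 271) = (3718 + 4171/1165)*(81/4 - 271) = (4335641/1165)*(-1003/4) = -4348647923/4660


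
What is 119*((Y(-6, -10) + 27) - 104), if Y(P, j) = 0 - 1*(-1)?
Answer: -9044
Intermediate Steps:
Y(P, j) = 1 (Y(P, j) = 0 + 1 = 1)
119*((Y(-6, -10) + 27) - 104) = 119*((1 + 27) - 104) = 119*(28 - 104) = 119*(-76) = -9044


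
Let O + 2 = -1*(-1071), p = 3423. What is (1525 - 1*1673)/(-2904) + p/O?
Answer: 2524651/776094 ≈ 3.2530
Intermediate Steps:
O = 1069 (O = -2 - 1*(-1071) = -2 + 1071 = 1069)
(1525 - 1*1673)/(-2904) + p/O = (1525 - 1*1673)/(-2904) + 3423/1069 = (1525 - 1673)*(-1/2904) + 3423*(1/1069) = -148*(-1/2904) + 3423/1069 = 37/726 + 3423/1069 = 2524651/776094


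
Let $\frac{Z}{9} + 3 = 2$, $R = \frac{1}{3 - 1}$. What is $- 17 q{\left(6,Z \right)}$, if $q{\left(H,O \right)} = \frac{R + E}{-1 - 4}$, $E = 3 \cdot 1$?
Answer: $\frac{119}{10} \approx 11.9$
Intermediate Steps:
$R = \frac{1}{2} \approx 0.5$
$Z = -9$ ($Z = -27 + 9 \cdot 2 = -27 + 18 = -9$)
$E = 3$
$q{\left(H,O \right)} = - \frac{7}{10}$ ($q{\left(H,O \right)} = \frac{\frac{1}{2} + 3}{-1 - 4} = \frac{7}{2 \left(-5\right)} = \frac{7}{2} \left(- \frac{1}{5}\right) = - \frac{7}{10}$)
$- 17 q{\left(6,Z \right)} = \left(-17\right) \left(- \frac{7}{10}\right) = \frac{119}{10}$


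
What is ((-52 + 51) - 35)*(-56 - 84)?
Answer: 5040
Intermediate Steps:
((-52 + 51) - 35)*(-56 - 84) = (-1 - 35)*(-140) = -36*(-140) = 5040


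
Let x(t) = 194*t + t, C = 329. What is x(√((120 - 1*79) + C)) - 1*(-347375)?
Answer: 347375 + 195*√370 ≈ 3.5113e+5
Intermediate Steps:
x(t) = 195*t
x(√((120 - 1*79) + C)) - 1*(-347375) = 195*√((120 - 1*79) + 329) - 1*(-347375) = 195*√((120 - 79) + 329) + 347375 = 195*√(41 + 329) + 347375 = 195*√370 + 347375 = 347375 + 195*√370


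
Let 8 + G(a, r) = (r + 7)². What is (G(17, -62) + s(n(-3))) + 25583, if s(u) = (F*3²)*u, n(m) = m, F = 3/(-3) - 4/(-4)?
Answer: 28600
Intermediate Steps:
F = 0 (F = 3*(-⅓) - 4*(-¼) = -1 + 1 = 0)
G(a, r) = -8 + (7 + r)² (G(a, r) = -8 + (r + 7)² = -8 + (7 + r)²)
s(u) = 0 (s(u) = (0*3²)*u = (0*9)*u = 0*u = 0)
(G(17, -62) + s(n(-3))) + 25583 = ((-8 + (7 - 62)²) + 0) + 25583 = ((-8 + (-55)²) + 0) + 25583 = ((-8 + 3025) + 0) + 25583 = (3017 + 0) + 25583 = 3017 + 25583 = 28600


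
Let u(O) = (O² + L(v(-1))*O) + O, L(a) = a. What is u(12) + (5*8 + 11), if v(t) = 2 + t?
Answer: 219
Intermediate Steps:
u(O) = O² + 2*O (u(O) = (O² + (2 - 1)*O) + O = (O² + 1*O) + O = (O² + O) + O = (O + O²) + O = O² + 2*O)
u(12) + (5*8 + 11) = 12*(2 + 12) + (5*8 + 11) = 12*14 + (40 + 11) = 168 + 51 = 219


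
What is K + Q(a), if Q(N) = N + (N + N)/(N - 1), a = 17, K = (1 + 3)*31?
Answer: 1145/8 ≈ 143.13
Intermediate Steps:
K = 124 (K = 4*31 = 124)
Q(N) = N + 2*N/(-1 + N) (Q(N) = N + (2*N)/(-1 + N) = N + 2*N/(-1 + N))
K + Q(a) = 124 + 17*(1 + 17)/(-1 + 17) = 124 + 17*18/16 = 124 + 17*(1/16)*18 = 124 + 153/8 = 1145/8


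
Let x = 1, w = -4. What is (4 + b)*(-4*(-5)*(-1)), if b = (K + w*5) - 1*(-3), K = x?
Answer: 240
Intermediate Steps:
K = 1
b = -16 (b = (1 - 4*5) - 1*(-3) = (1 - 20) + 3 = -19 + 3 = -16)
(4 + b)*(-4*(-5)*(-1)) = (4 - 16)*(-4*(-5)*(-1)) = -240*(-1) = -12*(-20) = 240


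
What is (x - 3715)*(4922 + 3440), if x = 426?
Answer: -27502618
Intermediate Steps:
(x - 3715)*(4922 + 3440) = (426 - 3715)*(4922 + 3440) = -3289*8362 = -27502618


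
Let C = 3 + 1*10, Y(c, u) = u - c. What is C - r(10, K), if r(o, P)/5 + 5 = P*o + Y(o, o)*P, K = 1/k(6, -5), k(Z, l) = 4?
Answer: 51/2 ≈ 25.500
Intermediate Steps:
K = ¼ (K = 1/4 = ¼ ≈ 0.25000)
r(o, P) = -25 + 5*P*o (r(o, P) = -25 + 5*(P*o + (o - o)*P) = -25 + 5*(P*o + 0*P) = -25 + 5*(P*o + 0) = -25 + 5*(P*o) = -25 + 5*P*o)
C = 13 (C = 3 + 10 = 13)
C - r(10, K) = 13 - (-25 + 5*(¼)*10) = 13 - (-25 + 25/2) = 13 - 1*(-25/2) = 13 + 25/2 = 51/2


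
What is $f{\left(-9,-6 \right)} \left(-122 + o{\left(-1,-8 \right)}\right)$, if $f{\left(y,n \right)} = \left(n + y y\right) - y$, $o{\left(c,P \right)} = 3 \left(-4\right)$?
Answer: $-11256$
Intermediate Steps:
$o{\left(c,P \right)} = -12$
$f{\left(y,n \right)} = n + y^{2} - y$ ($f{\left(y,n \right)} = \left(n + y^{2}\right) - y = n + y^{2} - y$)
$f{\left(-9,-6 \right)} \left(-122 + o{\left(-1,-8 \right)}\right) = \left(-6 + \left(-9\right)^{2} - -9\right) \left(-122 - 12\right) = \left(-6 + 81 + 9\right) \left(-134\right) = 84 \left(-134\right) = -11256$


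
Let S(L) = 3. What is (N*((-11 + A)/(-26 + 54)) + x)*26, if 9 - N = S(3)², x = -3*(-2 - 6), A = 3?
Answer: 624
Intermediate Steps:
x = 24 (x = -3*(-8) = 24)
N = 0 (N = 9 - 1*3² = 9 - 1*9 = 9 - 9 = 0)
(N*((-11 + A)/(-26 + 54)) + x)*26 = (0*((-11 + 3)/(-26 + 54)) + 24)*26 = (0*(-8/28) + 24)*26 = (0*(-8*1/28) + 24)*26 = (0*(-2/7) + 24)*26 = (0 + 24)*26 = 24*26 = 624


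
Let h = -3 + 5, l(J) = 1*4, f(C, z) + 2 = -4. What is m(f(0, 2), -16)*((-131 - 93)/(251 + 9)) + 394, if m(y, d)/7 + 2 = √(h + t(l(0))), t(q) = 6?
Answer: 26394/65 - 784*√2/65 ≈ 389.00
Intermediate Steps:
f(C, z) = -6 (f(C, z) = -2 - 4 = -6)
l(J) = 4
h = 2
m(y, d) = -14 + 14*√2 (m(y, d) = -14 + 7*√(2 + 6) = -14 + 7*√8 = -14 + 7*(2*√2) = -14 + 14*√2)
m(f(0, 2), -16)*((-131 - 93)/(251 + 9)) + 394 = (-14 + 14*√2)*((-131 - 93)/(251 + 9)) + 394 = (-14 + 14*√2)*(-224/260) + 394 = (-14 + 14*√2)*(-224*1/260) + 394 = (-14 + 14*√2)*(-56/65) + 394 = (784/65 - 784*√2/65) + 394 = 26394/65 - 784*√2/65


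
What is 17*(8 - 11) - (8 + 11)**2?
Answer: -412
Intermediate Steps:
17*(8 - 11) - (8 + 11)**2 = 17*(-3) - 1*19**2 = -51 - 1*361 = -51 - 361 = -412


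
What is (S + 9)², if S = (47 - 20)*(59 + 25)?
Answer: 5184729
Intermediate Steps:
S = 2268 (S = 27*84 = 2268)
(S + 9)² = (2268 + 9)² = 2277² = 5184729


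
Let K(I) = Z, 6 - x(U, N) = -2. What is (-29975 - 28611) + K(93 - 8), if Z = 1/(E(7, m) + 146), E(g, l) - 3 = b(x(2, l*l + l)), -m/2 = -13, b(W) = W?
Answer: -9198001/157 ≈ -58586.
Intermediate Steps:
x(U, N) = 8 (x(U, N) = 6 - 1*(-2) = 6 + 2 = 8)
m = 26 (m = -2*(-13) = 26)
E(g, l) = 11 (E(g, l) = 3 + 8 = 11)
Z = 1/157 (Z = 1/(11 + 146) = 1/157 ≈ 0.0063694)
K(I) = 1/157
(-29975 - 28611) + K(93 - 8) = (-29975 - 28611) + 1/157 = -58586 + 1/157 = -9198001/157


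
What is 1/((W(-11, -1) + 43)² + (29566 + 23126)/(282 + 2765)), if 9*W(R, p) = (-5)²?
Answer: 246807/521478020 ≈ 0.00047328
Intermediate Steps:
W(R, p) = 25/9 (W(R, p) = (⅑)*(-5)² = (⅑)*25 = 25/9)
1/((W(-11, -1) + 43)² + (29566 + 23126)/(282 + 2765)) = 1/((25/9 + 43)² + (29566 + 23126)/(282 + 2765)) = 1/((412/9)² + 52692/3047) = 1/(169744/81 + 52692*(1/3047)) = 1/(169744/81 + 52692/3047) = 1/(521478020/246807) = 246807/521478020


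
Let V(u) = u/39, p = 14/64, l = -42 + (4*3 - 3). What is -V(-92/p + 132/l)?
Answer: 2972/273 ≈ 10.886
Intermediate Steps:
l = -33 (l = -42 + (12 - 3) = -42 + 9 = -33)
p = 7/32 (p = 14*(1/64) = 7/32 ≈ 0.21875)
V(u) = u/39 (V(u) = u*(1/39) = u/39)
-V(-92/p + 132/l) = -(-92/7/32 + 132/(-33))/39 = -(-92*32/7 + 132*(-1/33))/39 = -(-2944/7 - 4)/39 = -(-2972)/(39*7) = -1*(-2972/273) = 2972/273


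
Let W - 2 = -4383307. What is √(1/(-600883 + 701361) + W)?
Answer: I*√44253095472959142/100478 ≈ 2093.6*I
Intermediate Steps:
W = -4383305 (W = 2 - 4383307 = -4383305)
√(1/(-600883 + 701361) + W) = √(1/(-600883 + 701361) - 4383305) = √(1/100478 - 4383305) = √(-440425719789/100478) = I*√44253095472959142/100478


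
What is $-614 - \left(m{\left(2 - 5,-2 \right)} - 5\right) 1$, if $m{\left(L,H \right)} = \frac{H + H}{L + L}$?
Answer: $- \frac{1829}{3} \approx -609.67$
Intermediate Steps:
$m{\left(L,H \right)} = \frac{H}{L}$ ($m{\left(L,H \right)} = \frac{2 H}{2 L} = 2 H \frac{1}{2 L} = \frac{H}{L}$)
$-614 - \left(m{\left(2 - 5,-2 \right)} - 5\right) 1 = -614 - \left(- \frac{2}{2 - 5} - 5\right) 1 = -614 - \left(- \frac{2}{-3} - 5\right) 1 = -614 - \left(\left(-2\right) \left(- \frac{1}{3}\right) - 5\right) 1 = -614 - \left(\frac{2}{3} - 5\right) 1 = -614 - \left(- \frac{13}{3}\right) 1 = -614 - - \frac{13}{3} = -614 + \frac{13}{3} = - \frac{1829}{3}$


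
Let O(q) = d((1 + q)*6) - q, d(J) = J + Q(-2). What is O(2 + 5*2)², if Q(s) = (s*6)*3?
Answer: 900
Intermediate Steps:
Q(s) = 18*s (Q(s) = (6*s)*3 = 18*s)
d(J) = -36 + J (d(J) = J + 18*(-2) = J - 36 = -36 + J)
O(q) = -30 + 5*q (O(q) = (-36 + (1 + q)*6) - q = (-36 + (6 + 6*q)) - q = (-30 + 6*q) - q = -30 + 5*q)
O(2 + 5*2)² = (-30 + 5*(2 + 5*2))² = (-30 + 5*(2 + 10))² = (-30 + 5*12)² = (-30 + 60)² = 30² = 900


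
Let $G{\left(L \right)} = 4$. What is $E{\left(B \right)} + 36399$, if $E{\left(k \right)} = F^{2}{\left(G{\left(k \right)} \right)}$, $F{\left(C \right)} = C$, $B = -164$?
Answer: $36415$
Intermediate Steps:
$E{\left(k \right)} = 16$ ($E{\left(k \right)} = 4^{2} = 16$)
$E{\left(B \right)} + 36399 = 16 + 36399 = 36415$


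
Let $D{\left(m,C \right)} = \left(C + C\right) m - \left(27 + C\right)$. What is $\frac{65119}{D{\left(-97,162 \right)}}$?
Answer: $- \frac{65119}{31617} \approx -2.0596$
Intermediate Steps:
$D{\left(m,C \right)} = -27 - C + 2 C m$ ($D{\left(m,C \right)} = 2 C m - \left(27 + C\right) = -27 - C + 2 C m$)
$\frac{65119}{D{\left(-97,162 \right)}} = \frac{65119}{-27 - 162 + 2 \cdot 162 \left(-97\right)} = \frac{65119}{-27 - 162 - 31428} = \frac{65119}{-31617} = 65119 \left(- \frac{1}{31617}\right) = - \frac{65119}{31617}$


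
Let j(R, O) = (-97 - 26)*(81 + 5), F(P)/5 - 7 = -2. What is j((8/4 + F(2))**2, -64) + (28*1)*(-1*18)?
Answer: -11082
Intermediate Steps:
F(P) = 25 (F(P) = 35 + 5*(-2) = 35 - 10 = 25)
j(R, O) = -10578 (j(R, O) = -123*86 = -10578)
j((8/4 + F(2))**2, -64) + (28*1)*(-1*18) = -10578 + (28*1)*(-1*18) = -10578 + 28*(-18) = -10578 - 504 = -11082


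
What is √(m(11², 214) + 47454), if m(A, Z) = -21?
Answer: √47433 ≈ 217.79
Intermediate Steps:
√(m(11², 214) + 47454) = √(-21 + 47454) = √47433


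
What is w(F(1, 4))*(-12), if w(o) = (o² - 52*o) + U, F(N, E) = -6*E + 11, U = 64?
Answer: -10908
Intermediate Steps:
F(N, E) = 11 - 6*E
w(o) = 64 + o² - 52*o (w(o) = (o² - 52*o) + 64 = 64 + o² - 52*o)
w(F(1, 4))*(-12) = (64 + (11 - 6*4)² - 52*(11 - 6*4))*(-12) = (64 + (11 - 24)² - 52*(11 - 24))*(-12) = (64 + (-13)² - 52*(-13))*(-12) = (64 + 169 + 676)*(-12) = 909*(-12) = -10908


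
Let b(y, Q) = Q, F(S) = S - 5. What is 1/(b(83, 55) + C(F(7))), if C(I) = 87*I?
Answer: 1/229 ≈ 0.0043668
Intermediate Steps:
F(S) = -5 + S
1/(b(83, 55) + C(F(7))) = 1/(55 + 87*(-5 + 7)) = 1/(55 + 87*2) = 1/(55 + 174) = 1/229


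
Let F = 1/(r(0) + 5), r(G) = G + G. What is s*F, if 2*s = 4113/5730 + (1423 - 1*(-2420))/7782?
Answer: 1500771/12386350 ≈ 0.12116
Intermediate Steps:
r(G) = 2*G
F = ⅕ (F = 1/(2*0 + 5) = 1/(0 + 5) = 1/5 = ⅕ ≈ 0.20000)
s = 1500771/2477270 (s = (4113/5730 + (1423 - 1*(-2420))/7782)/2 = (4113*(1/5730) + (1423 + 2420)*(1/7782))/2 = (1371/1910 + 3843*(1/7782))/2 = (1371/1910 + 1281/2594)/2 = (½)*(1500771/1238635) = 1500771/2477270 ≈ 0.60582)
s*F = (1500771/2477270)*(⅕) = 1500771/12386350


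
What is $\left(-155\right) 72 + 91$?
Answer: $-11069$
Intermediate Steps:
$\left(-155\right) 72 + 91 = -11160 + 91 = -11069$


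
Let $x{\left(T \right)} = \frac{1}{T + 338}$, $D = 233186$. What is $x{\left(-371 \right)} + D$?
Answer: $\frac{7695137}{33} \approx 2.3319 \cdot 10^{5}$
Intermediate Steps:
$x{\left(T \right)} = \frac{1}{338 + T}$
$x{\left(-371 \right)} + D = \frac{1}{338 - 371} + 233186 = \frac{1}{-33} + 233186 = - \frac{1}{33} + 233186 = \frac{7695137}{33}$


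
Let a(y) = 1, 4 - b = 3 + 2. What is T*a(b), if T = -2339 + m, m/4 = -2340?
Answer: -11699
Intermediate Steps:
m = -9360 (m = 4*(-2340) = -9360)
b = -1 (b = 4 - (3 + 2) = 4 - 1*5 = 4 - 5 = -1)
T = -11699 (T = -2339 - 9360 = -11699)
T*a(b) = -11699*1 = -11699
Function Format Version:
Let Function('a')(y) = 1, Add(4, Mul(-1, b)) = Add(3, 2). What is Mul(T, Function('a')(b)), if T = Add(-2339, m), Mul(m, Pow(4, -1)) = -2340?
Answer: -11699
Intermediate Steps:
m = -9360 (m = Mul(4, -2340) = -9360)
b = -1 (b = Add(4, Mul(-1, Add(3, 2))) = Add(4, Mul(-1, 5)) = Add(4, -5) = -1)
T = -11699 (T = Add(-2339, -9360) = -11699)
Mul(T, Function('a')(b)) = Mul(-11699, 1) = -11699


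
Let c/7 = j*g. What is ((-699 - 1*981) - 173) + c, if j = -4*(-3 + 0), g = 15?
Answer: -593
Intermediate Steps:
j = 12 (j = -4*(-3) = 12)
c = 1260 (c = 7*(12*15) = 7*180 = 1260)
((-699 - 1*981) - 173) + c = ((-699 - 1*981) - 173) + 1260 = ((-699 - 981) - 173) + 1260 = (-1680 - 173) + 1260 = -1853 + 1260 = -593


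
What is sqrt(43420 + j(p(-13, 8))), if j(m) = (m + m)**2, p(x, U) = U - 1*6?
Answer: 2*sqrt(10859) ≈ 208.41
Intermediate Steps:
p(x, U) = -6 + U (p(x, U) = U - 6 = -6 + U)
j(m) = 4*m**2 (j(m) = (2*m)**2 = 4*m**2)
sqrt(43420 + j(p(-13, 8))) = sqrt(43420 + 4*(-6 + 8)**2) = sqrt(43420 + 4*2**2) = sqrt(43420 + 4*4) = sqrt(43420 + 16) = sqrt(43436) = 2*sqrt(10859)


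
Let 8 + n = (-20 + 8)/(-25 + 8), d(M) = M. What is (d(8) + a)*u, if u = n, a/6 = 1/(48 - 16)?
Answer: -4061/68 ≈ -59.721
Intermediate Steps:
a = 3/16 (a = 6/(48 - 16) = 6/32 = 6*(1/32) = 3/16 ≈ 0.18750)
n = -124/17 (n = -8 + (-20 + 8)/(-25 + 8) = -8 - 12/(-17) = -8 - 12*(-1/17) = -8 + 12/17 = -124/17 ≈ -7.2941)
u = -124/17 ≈ -7.2941
(d(8) + a)*u = (8 + 3/16)*(-124/17) = (131/16)*(-124/17) = -4061/68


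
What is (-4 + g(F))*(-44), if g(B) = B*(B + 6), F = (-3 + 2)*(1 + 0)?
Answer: 396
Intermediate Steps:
F = -1 (F = -1*1 = -1)
g(B) = B*(6 + B)
(-4 + g(F))*(-44) = (-4 - (6 - 1))*(-44) = (-4 - 1*5)*(-44) = (-4 - 5)*(-44) = -9*(-44) = 396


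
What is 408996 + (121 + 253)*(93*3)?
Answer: 513342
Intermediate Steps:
408996 + (121 + 253)*(93*3) = 408996 + 374*279 = 408996 + 104346 = 513342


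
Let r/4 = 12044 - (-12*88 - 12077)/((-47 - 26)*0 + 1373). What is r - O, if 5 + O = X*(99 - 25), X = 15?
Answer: 64681015/1373 ≈ 47109.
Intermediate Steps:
O = 1105 (O = -5 + 15*(99 - 25) = -5 + 15*74 = -5 + 1110 = 1105)
r = 66198180/1373 (r = 4*(12044 - (-12*88 - 12077)/((-47 - 26)*0 + 1373)) = 4*(12044 - (-1056 - 12077)/(-73*0 + 1373)) = 4*(12044 - (-13133)/(0 + 1373)) = 4*(12044 - (-13133)/1373) = 4*(12044 - 1*(-13133/1373)) = 4*(12044 + 13133/1373) = 4*(16549545/1373) = 66198180/1373 ≈ 48214.)
r - O = 66198180/1373 - 1*1105 = 66198180/1373 - 1105 = 64681015/1373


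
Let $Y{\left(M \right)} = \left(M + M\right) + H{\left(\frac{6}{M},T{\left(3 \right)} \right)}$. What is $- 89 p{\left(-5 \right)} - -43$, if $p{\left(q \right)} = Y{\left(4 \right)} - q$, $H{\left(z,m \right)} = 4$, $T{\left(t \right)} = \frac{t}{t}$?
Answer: $-1470$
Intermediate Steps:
$T{\left(t \right)} = 1$
$Y{\left(M \right)} = 4 + 2 M$ ($Y{\left(M \right)} = \left(M + M\right) + 4 = 2 M + 4 = 4 + 2 M$)
$p{\left(q \right)} = 12 - q$ ($p{\left(q \right)} = \left(4 + 2 \cdot 4\right) - q = \left(4 + 8\right) - q = 12 - q$)
$- 89 p{\left(-5 \right)} - -43 = - 89 \left(12 - -5\right) - -43 = - 89 \left(12 + 5\right) + \left(-5 + 48\right) = \left(-89\right) 17 + 43 = -1513 + 43 = -1470$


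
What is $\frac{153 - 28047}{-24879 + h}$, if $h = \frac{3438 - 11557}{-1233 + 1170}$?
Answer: $\frac{878661}{779629} \approx 1.127$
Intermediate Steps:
$h = \frac{8119}{63}$ ($h = - \frac{8119}{-63} = \left(-8119\right) \left(- \frac{1}{63}\right) = \frac{8119}{63} \approx 128.87$)
$\frac{153 - 28047}{-24879 + h} = \frac{153 - 28047}{-24879 + \frac{8119}{63}} = - \frac{27894}{- \frac{1559258}{63}} = \left(-27894\right) \left(- \frac{63}{1559258}\right) = \frac{878661}{779629}$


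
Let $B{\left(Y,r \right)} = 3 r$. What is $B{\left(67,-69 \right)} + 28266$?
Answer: $28059$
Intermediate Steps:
$B{\left(67,-69 \right)} + 28266 = 3 \left(-69\right) + 28266 = -207 + 28266 = 28059$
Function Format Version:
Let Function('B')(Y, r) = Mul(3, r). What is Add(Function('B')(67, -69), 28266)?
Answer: 28059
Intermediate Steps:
Add(Function('B')(67, -69), 28266) = Add(Mul(3, -69), 28266) = Add(-207, 28266) = 28059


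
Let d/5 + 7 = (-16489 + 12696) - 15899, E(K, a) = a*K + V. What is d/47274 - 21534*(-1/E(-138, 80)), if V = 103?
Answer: -2095238131/517035738 ≈ -4.0524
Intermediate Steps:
E(K, a) = 103 + K*a (E(K, a) = a*K + 103 = K*a + 103 = 103 + K*a)
d = -98495 (d = -35 + 5*((-16489 + 12696) - 15899) = -35 + 5*(-3793 - 15899) = -35 + 5*(-19692) = -35 - 98460 = -98495)
d/47274 - 21534*(-1/E(-138, 80)) = -98495/47274 - 21534*(-1/(103 - 138*80)) = -98495*1/47274 - 21534*(-1/(103 - 11040)) = -98495/47274 - 21534/((-1*(-10937))) = -98495/47274 - 21534/10937 = -2095238131/517035738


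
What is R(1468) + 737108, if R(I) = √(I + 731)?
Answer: 737108 + √2199 ≈ 7.3716e+5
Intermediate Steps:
R(I) = √(731 + I)
R(1468) + 737108 = √(731 + 1468) + 737108 = √2199 + 737108 = 737108 + √2199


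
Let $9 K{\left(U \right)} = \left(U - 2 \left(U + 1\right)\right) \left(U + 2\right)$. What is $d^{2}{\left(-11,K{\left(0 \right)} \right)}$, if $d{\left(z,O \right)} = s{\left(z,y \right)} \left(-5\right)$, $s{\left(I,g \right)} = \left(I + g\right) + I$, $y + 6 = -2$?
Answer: $22500$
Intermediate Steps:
$y = -8$ ($y = -6 - 2 = -8$)
$s{\left(I,g \right)} = g + 2 I$
$K{\left(U \right)} = \frac{\left(-2 - U\right) \left(2 + U\right)}{9}$ ($K{\left(U \right)} = \frac{\left(U - 2 \left(U + 1\right)\right) \left(U + 2\right)}{9} = \frac{\left(U - 2 \left(1 + U\right)\right) \left(2 + U\right)}{9} = \frac{\left(U - \left(2 + 2 U\right)\right) \left(2 + U\right)}{9} = \frac{\left(-2 - U\right) \left(2 + U\right)}{9}$)
$d{\left(z,O \right)} = 40 - 10 z$ ($d{\left(z,O \right)} = \left(-8 + 2 z\right) \left(-5\right) = 40 - 10 z$)
$d^{2}{\left(-11,K{\left(0 \right)} \right)} = \left(40 - -110\right)^{2} = \left(40 + 110\right)^{2} = 150^{2} = 22500$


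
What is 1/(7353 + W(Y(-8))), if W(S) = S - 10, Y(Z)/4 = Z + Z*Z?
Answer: 1/7567 ≈ 0.00013215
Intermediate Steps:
Y(Z) = 4*Z + 4*Z² (Y(Z) = 4*(Z + Z*Z) = 4*(Z + Z²) = 4*Z + 4*Z²)
W(S) = -10 + S
1/(7353 + W(Y(-8))) = 1/(7353 + (-10 + 4*(-8)*(1 - 8))) = 1/(7353 + (-10 + 4*(-8)*(-7))) = 1/(7353 + (-10 + 224)) = 1/(7353 + 214) = 1/7567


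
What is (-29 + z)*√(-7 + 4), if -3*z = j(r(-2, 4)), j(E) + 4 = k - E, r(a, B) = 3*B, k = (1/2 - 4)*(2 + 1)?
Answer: -121*I*√3/6 ≈ -34.93*I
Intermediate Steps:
k = -21/2 (k = (½ - 4)*3 = -7/2*3 = -21/2 ≈ -10.500)
j(E) = -29/2 - E (j(E) = -4 + (-21/2 - E) = -29/2 - E)
z = 53/6 (z = -(-29/2 - 3*4)/3 = -(-29/2 - 1*12)/3 = -(-29/2 - 12)/3 = -⅓*(-53/2) = 53/6 ≈ 8.8333)
(-29 + z)*√(-7 + 4) = (-29 + 53/6)*√(-7 + 4) = -121*I*√3/6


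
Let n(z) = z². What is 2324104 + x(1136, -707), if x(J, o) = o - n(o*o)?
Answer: -249846699404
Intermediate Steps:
x(J, o) = o - o⁴ (x(J, o) = o - (o*o)² = o - (o²)² = o - o⁴)
2324104 + x(1136, -707) = 2324104 + (-707 - 1*(-707)⁴) = 2324104 + (-707 - 1*249849022801) = 2324104 + (-707 - 249849022801) = 2324104 - 249849023508 = -249846699404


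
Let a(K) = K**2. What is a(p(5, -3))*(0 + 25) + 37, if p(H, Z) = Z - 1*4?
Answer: 1262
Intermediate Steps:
p(H, Z) = -4 + Z (p(H, Z) = Z - 4 = -4 + Z)
a(p(5, -3))*(0 + 25) + 37 = (-4 - 3)**2*(0 + 25) + 37 = (-7)**2*25 + 37 = 49*25 + 37 = 1225 + 37 = 1262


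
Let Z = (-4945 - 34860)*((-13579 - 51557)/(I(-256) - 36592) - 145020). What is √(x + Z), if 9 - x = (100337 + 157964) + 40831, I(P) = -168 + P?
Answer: √123576745347109663/4627 ≈ 75975.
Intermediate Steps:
Z = 26709131037390/4627 (Z = (-4945 - 34860)*((-13579 - 51557)/((-168 - 256) - 36592) - 145020) = -39805*(-65136/(-424 - 36592) - 145020) = -39805*(-65136/(-37016) - 145020) = -39805*(-65136*(-1/37016) - 145020) = -39805*(8142/4627 - 145020) = -39805*(-670999398/4627) = 26709131037390/4627 ≈ 5.7725e+9)
x = -299123 (x = 9 - ((100337 + 157964) + 40831) = 9 - (258301 + 40831) = 9 - 1*299132 = 9 - 299132 = -299123)
√(x + Z) = √(-299123 + 26709131037390/4627) = √(26707746995269/4627) = √123576745347109663/4627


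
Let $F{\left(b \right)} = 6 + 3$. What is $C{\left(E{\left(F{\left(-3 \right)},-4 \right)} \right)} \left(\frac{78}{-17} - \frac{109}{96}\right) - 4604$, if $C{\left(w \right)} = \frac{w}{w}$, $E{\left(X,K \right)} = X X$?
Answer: $- \frac{7523069}{1632} \approx -4609.7$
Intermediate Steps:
$F{\left(b \right)} = 9$
$E{\left(X,K \right)} = X^{2}$
$C{\left(w \right)} = 1$
$C{\left(E{\left(F{\left(-3 \right)},-4 \right)} \right)} \left(\frac{78}{-17} - \frac{109}{96}\right) - 4604 = 1 \left(\frac{78}{-17} - \frac{109}{96}\right) - 4604 = 1 \left(78 \left(- \frac{1}{17}\right) - \frac{109}{96}\right) - 4604 = 1 \left(- \frac{78}{17} - \frac{109}{96}\right) - 4604 = 1 \left(- \frac{9341}{1632}\right) - 4604 = - \frac{9341}{1632} - 4604 = - \frac{7523069}{1632}$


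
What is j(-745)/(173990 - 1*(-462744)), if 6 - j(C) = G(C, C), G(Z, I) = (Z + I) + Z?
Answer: 2241/636734 ≈ 0.0035195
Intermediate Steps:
G(Z, I) = I + 2*Z (G(Z, I) = (I + Z) + Z = I + 2*Z)
j(C) = 6 - 3*C (j(C) = 6 - (C + 2*C) = 6 - 3*C)
j(-745)/(173990 - 1*(-462744)) = (6 - 3*(-745))/(173990 - 1*(-462744)) = (6 + 2235)/(173990 + 462744) = 2241/636734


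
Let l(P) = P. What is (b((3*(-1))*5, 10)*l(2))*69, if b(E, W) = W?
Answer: 1380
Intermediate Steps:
(b((3*(-1))*5, 10)*l(2))*69 = (10*2)*69 = 20*69 = 1380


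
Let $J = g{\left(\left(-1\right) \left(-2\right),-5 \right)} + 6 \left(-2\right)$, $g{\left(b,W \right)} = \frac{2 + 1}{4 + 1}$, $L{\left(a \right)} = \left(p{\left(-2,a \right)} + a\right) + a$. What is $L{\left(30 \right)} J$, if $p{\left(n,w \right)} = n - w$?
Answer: $- \frac{1596}{5} \approx -319.2$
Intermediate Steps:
$L{\left(a \right)} = -2 + a$ ($L{\left(a \right)} = \left(\left(-2 - a\right) + a\right) + a = -2 + a$)
$g{\left(b,W \right)} = \frac{3}{5}$
$J = - \frac{57}{5}$ ($J = \frac{3}{5} + 6 \left(-2\right) = \frac{3}{5} - 12 = - \frac{57}{5} \approx -11.4$)
$L{\left(30 \right)} J = \left(-2 + 30\right) \left(- \frac{57}{5}\right) = 28 \left(- \frac{57}{5}\right) = - \frac{1596}{5}$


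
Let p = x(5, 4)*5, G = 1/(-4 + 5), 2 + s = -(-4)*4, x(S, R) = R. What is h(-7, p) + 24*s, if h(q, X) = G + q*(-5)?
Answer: 372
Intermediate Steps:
s = 14 (s = -2 - (-4)*4 = -2 - 2*(-8) = -2 + 16 = 14)
G = 1 (G = 1/1 = 1)
p = 20 (p = 4*5 = 20)
h(q, X) = 1 - 5*q (h(q, X) = 1 + q*(-5) = 1 - 5*q)
h(-7, p) + 24*s = (1 - 5*(-7)) + 24*14 = (1 + 35) + 336 = 36 + 336 = 372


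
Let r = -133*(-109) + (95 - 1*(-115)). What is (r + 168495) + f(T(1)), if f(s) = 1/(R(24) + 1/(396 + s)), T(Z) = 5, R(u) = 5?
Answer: 367503613/2006 ≈ 1.8320e+5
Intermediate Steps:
r = 14707 (r = 14497 + (95 + 115) = 14497 + 210 = 14707)
f(s) = 1/(5 + 1/(396 + s))
(r + 168495) + f(T(1)) = (14707 + 168495) + (396 + 5)/(1981 + 5*5) = 183202 + 401/(1981 + 25) = 183202 + 401/2006 = 367503613/2006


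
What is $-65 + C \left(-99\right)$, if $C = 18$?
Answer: $-1847$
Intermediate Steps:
$-65 + C \left(-99\right) = -65 + 18 \left(-99\right) = -65 - 1782 = -1847$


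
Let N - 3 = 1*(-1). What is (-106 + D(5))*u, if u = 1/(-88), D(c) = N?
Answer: 13/11 ≈ 1.1818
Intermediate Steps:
N = 2 (N = 3 + 1*(-1) = 3 - 1 = 2)
D(c) = 2
u = -1/88 ≈ -0.011364
(-106 + D(5))*u = (-106 + 2)*(-1/88) = -104*(-1/88) = 13/11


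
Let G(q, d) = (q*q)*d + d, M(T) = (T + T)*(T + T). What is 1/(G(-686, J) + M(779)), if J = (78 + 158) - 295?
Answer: -1/25337859 ≈ -3.9467e-8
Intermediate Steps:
M(T) = 4*T² (M(T) = (2*T)*(2*T) = 4*T²)
J = -59 (J = 236 - 295 = -59)
G(q, d) = d + d*q² (G(q, d) = q²*d + d = d*q² + d = d + d*q²)
1/(G(-686, J) + M(779)) = 1/(-59*(1 + (-686)²) + 4*779²) = 1/(-59*(1 + 470596) + 4*606841) = 1/(-59*470597 + 2427364) = 1/(-27765223 + 2427364) = 1/(-25337859) = -1/25337859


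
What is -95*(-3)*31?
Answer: 8835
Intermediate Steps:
-95*(-3)*31 = 285*31 = 8835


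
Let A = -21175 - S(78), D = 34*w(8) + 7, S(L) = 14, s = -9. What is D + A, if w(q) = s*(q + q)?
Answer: -26078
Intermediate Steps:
w(q) = -18*q (w(q) = -9*(q + q) = -18*q)
D = -4889 (D = 34*(-18*8) + 7 = 34*(-144) + 7 = -4896 + 7 = -4889)
A = -21189 (A = -21175 - 1*14 = -21175 - 14 = -21189)
D + A = -4889 - 21189 = -26078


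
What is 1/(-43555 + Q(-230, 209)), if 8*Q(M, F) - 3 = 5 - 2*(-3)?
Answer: -4/174213 ≈ -2.2960e-5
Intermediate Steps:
Q(M, F) = 7/4 (Q(M, F) = 3/8 + (5 - 2*(-3))/8 = 3/8 + (5 + 6)/8 = 3/8 + (⅛)*11 = 3/8 + 11/8 = 7/4)
1/(-43555 + Q(-230, 209)) = 1/(-43555 + 7/4) = 1/(-174213/4) = -4/174213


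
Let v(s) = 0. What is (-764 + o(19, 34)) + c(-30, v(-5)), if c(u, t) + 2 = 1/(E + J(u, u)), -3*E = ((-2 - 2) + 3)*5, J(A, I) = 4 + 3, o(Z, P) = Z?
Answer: -19419/26 ≈ -746.88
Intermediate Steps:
J(A, I) = 7
E = 5/3 (E = -((-2 - 2) + 3)*5/3 = -(-4 + 3)*5/3 = -(-1)*5/3 = -⅓*(-5) = 5/3 ≈ 1.6667)
c(u, t) = -49/26 (c(u, t) = -2 + 1/(5/3 + 7) = -2 + 1/(26/3) = -2 + 3/26 = -49/26)
(-764 + o(19, 34)) + c(-30, v(-5)) = (-764 + 19) - 49/26 = -745 - 49/26 = -19419/26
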